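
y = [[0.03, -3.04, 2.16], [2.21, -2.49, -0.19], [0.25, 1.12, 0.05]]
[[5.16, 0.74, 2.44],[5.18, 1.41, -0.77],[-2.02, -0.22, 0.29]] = y@ [[0.24,0.33,-0.00], [-1.85,-0.27,0.2], [-0.22,-0.04,1.41]]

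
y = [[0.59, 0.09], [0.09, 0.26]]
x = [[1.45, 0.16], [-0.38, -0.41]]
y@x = [[0.82,0.06],[0.03,-0.09]]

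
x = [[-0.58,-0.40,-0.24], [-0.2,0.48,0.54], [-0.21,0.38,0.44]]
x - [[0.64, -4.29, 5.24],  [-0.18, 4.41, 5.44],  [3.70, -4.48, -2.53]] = [[-1.22, 3.89, -5.48], [-0.02, -3.93, -4.90], [-3.91, 4.86, 2.97]]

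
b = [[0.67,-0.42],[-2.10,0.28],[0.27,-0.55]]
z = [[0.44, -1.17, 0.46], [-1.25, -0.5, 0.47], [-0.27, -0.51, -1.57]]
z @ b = [[2.88,-0.77], [0.34,0.13], [0.47,0.83]]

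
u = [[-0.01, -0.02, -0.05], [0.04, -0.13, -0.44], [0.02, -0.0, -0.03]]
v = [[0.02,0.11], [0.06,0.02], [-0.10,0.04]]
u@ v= [[0.00,-0.00],[0.04,-0.02],[0.00,0.00]]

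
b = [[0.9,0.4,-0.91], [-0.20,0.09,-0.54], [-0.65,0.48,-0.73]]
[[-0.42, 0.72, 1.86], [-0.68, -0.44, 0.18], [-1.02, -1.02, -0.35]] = b @ [[0.53, 1.17, 1.31], [0.26, 0.07, -0.24], [1.1, 0.40, -0.85]]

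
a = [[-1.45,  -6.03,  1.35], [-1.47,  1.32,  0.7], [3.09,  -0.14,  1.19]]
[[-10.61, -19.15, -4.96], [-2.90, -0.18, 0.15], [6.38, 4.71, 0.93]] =a @ [[2.44, 1.97, 0.41], [0.98, 2.51, 0.68], [-0.86, -0.86, -0.2]]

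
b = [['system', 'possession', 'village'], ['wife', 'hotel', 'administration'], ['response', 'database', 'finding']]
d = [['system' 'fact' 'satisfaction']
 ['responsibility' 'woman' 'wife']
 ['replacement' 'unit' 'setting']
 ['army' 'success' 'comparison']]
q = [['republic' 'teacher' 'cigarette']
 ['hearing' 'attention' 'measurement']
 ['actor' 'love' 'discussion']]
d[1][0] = 'responsibility'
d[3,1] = 'success'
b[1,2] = 'administration'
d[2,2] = 'setting'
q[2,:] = ['actor', 'love', 'discussion']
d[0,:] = ['system', 'fact', 'satisfaction']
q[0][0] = 'republic'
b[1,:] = ['wife', 'hotel', 'administration']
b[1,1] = 'hotel'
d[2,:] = ['replacement', 'unit', 'setting']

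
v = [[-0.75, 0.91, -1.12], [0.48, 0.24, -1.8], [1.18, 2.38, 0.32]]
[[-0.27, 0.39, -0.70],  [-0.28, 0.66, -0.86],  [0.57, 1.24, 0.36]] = v @ [[0.18,  0.31,  0.16], [0.12,  0.40,  -0.00], [0.22,  -0.23,  0.52]]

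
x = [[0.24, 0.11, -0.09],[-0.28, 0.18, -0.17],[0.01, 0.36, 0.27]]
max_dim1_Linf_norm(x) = 0.36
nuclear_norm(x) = 1.09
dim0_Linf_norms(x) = [0.28, 0.36, 0.27]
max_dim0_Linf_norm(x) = 0.36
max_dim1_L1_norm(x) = 0.64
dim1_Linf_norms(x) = [0.24, 0.28, 0.36]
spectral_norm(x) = 0.46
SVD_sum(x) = [[-0.0, 0.03, 0.02], [-0.00, 0.08, 0.04], [-0.02, 0.39, 0.22]] + [[0.15, -0.03, 0.06], [-0.32, 0.06, -0.14], [0.05, -0.01, 0.02]] + [[0.09, 0.10, -0.17], [0.04, 0.05, -0.08], [-0.02, -0.02, 0.03]]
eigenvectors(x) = [[(-0.58+0j), 0.25+0.21j, 0.25-0.21j], [(0.16+0j), -0.19+0.61j, (-0.19-0.61j)], [(0.8+0j), 0.70+0.00j, (0.7-0j)]]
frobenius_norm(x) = 0.65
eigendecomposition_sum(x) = [[0.19+0.00j,-0.07+0.00j,-0.09-0.00j], [-0.05+0.00j,0.02-0.00j,0.02+0.00j], [(-0.27+0j),(0.1-0j),(0.12+0j)]] + [[(0.02+0.07j), (0.09-0.01j), (-0+0.06j)], [(-0.11+0.1j), 0.08+0.15j, -0.10+0.04j], [0.14+0.09j, 0.13-0.13j, 0.07+0.09j]] + [[(0.02-0.07j), 0.09+0.01j, (-0-0.06j)], [-0.11-0.10j, 0.08-0.15j, (-0.1-0.04j)], [0.14-0.09j, (0.13+0.13j), (0.07-0.09j)]]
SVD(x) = [[0.09, -0.42, -0.90],[0.19, 0.9, -0.4],[0.98, -0.14, 0.16]] @ diag([0.4553223733398356, 0.3901673521416566, 0.2460710744052375]) @ [[-0.05, 0.87, 0.49], [-0.91, 0.17, -0.39], [-0.42, -0.46, 0.78]]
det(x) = 0.04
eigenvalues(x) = [(0.33+0j), (0.18+0.31j), (0.18-0.31j)]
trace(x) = 0.69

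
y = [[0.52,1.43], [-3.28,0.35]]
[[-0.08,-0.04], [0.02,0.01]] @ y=[[0.09,-0.13], [-0.02,0.03]]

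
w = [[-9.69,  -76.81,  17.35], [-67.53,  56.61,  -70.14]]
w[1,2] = -70.14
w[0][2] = 17.35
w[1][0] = -67.53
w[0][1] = -76.81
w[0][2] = 17.35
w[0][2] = 17.35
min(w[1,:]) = -70.14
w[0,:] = [-9.69, -76.81, 17.35]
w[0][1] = -76.81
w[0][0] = -9.69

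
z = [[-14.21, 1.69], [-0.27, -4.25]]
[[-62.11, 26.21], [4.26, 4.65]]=z @ [[4.22, -1.96], [-1.27, -0.97]]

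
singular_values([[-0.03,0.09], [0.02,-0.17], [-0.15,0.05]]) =[0.22, 0.13]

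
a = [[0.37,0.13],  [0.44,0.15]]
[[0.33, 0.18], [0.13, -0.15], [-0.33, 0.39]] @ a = [[0.20,0.07], [-0.02,-0.01], [0.05,0.02]]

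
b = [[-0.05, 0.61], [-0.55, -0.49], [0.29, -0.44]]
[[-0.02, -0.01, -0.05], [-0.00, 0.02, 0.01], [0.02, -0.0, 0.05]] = b@[[0.03, -0.02, 0.05],  [-0.03, -0.01, -0.08]]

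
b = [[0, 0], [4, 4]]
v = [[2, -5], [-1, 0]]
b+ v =[[2, -5], [3, 4]]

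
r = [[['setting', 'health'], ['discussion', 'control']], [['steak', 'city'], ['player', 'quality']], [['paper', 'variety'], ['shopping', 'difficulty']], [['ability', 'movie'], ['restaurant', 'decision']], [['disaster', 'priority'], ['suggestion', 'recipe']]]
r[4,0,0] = 'disaster'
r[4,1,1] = 'recipe'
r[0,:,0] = ['setting', 'discussion']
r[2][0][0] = 'paper'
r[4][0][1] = 'priority'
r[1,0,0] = 'steak'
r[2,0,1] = 'variety'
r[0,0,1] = 'health'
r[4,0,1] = 'priority'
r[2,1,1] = 'difficulty'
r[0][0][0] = 'setting'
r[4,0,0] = 'disaster'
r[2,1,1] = 'difficulty'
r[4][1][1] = 'recipe'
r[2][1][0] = 'shopping'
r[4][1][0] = 'suggestion'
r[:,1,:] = [['discussion', 'control'], ['player', 'quality'], ['shopping', 'difficulty'], ['restaurant', 'decision'], ['suggestion', 'recipe']]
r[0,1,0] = 'discussion'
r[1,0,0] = 'steak'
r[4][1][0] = 'suggestion'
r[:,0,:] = [['setting', 'health'], ['steak', 'city'], ['paper', 'variety'], ['ability', 'movie'], ['disaster', 'priority']]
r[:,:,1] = [['health', 'control'], ['city', 'quality'], ['variety', 'difficulty'], ['movie', 'decision'], ['priority', 'recipe']]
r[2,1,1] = 'difficulty'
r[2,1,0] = 'shopping'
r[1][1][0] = 'player'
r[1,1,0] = 'player'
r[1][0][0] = 'steak'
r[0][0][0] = 'setting'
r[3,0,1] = 'movie'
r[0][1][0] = 'discussion'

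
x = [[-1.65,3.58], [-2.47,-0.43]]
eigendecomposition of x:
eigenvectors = [[(0.77+0j), (0.77-0j)],[0.13+0.63j, 0.13-0.63j]]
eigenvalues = [(-1.04+2.91j), (-1.04-2.91j)]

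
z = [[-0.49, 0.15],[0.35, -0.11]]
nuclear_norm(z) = 0.63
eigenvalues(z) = [-0.6, -0.0]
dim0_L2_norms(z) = [0.6, 0.19]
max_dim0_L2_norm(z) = 0.6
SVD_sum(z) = [[-0.49, 0.15], [0.35, -0.11]] + [[-0.0,-0.0], [-0.00,-0.0]]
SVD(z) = [[-0.81, 0.58], [0.58, 0.81]] @ diag([0.6302341353789896, 0.0022213966546863226]) @ [[0.96,-0.30], [-0.30,-0.96]]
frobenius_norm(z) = 0.63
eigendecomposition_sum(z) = [[-0.49, 0.15], [0.35, -0.11]] + [[-0.0, -0.00], [-0.00, -0.00]]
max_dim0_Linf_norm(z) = 0.49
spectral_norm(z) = 0.63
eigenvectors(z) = [[-0.81, -0.29], [0.58, -0.96]]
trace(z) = -0.60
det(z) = 0.00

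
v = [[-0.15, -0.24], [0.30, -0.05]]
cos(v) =[[1.02, -0.02],[0.03, 1.03]]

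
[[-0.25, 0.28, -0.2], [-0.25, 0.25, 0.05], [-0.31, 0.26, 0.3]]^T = [[-0.25,-0.25,-0.31],[0.28,0.25,0.26],[-0.2,0.05,0.3]]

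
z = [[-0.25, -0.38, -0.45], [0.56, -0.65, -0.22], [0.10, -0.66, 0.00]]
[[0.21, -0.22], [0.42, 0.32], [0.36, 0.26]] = z@[[0.11,0.40], [-0.53,-0.34], [-0.07,0.56]]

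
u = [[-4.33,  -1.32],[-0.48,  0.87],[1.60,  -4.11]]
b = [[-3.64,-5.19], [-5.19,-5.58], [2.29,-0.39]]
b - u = [[0.69, -3.87], [-4.71, -6.45], [0.69, 3.72]]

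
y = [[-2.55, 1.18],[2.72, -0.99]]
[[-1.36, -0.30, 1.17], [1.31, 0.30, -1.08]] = y @ [[0.28, 0.08, -0.17], [-0.55, -0.08, 0.62]]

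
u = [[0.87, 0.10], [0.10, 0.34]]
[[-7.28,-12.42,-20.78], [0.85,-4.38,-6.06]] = u@[[-8.96,-13.24,-22.6], [5.14,-8.98,-11.19]]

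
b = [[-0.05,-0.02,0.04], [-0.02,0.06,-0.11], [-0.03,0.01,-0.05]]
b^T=[[-0.05, -0.02, -0.03], [-0.02, 0.06, 0.01], [0.04, -0.11, -0.05]]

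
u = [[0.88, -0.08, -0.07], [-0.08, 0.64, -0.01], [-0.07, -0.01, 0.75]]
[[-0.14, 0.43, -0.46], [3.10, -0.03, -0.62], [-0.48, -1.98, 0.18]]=u @ [[0.24,0.28,-0.61], [4.87,-0.05,-1.05], [-0.55,-2.61,0.17]]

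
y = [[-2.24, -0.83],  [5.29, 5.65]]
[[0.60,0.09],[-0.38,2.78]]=y @ [[-0.37, -0.34], [0.28, 0.81]]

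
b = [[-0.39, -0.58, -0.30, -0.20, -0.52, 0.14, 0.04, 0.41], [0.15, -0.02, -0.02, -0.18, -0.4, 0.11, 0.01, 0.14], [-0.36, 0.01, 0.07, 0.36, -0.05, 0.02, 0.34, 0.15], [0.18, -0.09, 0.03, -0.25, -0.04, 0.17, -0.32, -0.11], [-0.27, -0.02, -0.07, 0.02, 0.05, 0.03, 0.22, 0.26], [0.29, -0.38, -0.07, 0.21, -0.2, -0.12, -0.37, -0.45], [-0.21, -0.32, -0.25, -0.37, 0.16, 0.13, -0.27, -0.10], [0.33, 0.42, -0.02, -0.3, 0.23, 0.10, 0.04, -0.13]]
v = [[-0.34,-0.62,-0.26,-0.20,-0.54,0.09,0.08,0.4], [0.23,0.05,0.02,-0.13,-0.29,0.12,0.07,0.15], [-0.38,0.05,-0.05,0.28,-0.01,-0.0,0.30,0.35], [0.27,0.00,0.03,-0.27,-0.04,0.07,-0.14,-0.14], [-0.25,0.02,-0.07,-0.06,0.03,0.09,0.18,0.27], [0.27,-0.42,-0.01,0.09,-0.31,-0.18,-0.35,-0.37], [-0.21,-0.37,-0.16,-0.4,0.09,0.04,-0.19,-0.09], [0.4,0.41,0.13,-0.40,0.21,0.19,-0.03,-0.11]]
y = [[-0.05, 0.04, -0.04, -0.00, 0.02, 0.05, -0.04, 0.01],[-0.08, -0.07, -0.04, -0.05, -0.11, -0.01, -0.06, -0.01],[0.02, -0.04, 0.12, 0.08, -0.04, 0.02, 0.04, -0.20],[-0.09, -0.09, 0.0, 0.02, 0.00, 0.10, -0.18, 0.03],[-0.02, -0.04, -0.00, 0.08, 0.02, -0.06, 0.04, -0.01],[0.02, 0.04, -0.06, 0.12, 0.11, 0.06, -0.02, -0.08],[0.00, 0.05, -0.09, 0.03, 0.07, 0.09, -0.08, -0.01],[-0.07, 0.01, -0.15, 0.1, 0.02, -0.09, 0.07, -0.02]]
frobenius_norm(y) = 0.55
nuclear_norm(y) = 1.23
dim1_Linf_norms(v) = [0.62, 0.29, 0.38, 0.27, 0.27, 0.42, 0.4, 0.41]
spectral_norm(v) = 1.29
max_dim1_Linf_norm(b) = 0.58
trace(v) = -1.06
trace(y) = -0.00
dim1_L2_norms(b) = [1.04, 0.5, 0.64, 0.5, 0.44, 0.82, 0.69, 0.68]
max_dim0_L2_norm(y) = 0.23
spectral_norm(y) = 0.31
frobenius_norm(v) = 1.94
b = v + y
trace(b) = -1.06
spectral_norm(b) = 1.24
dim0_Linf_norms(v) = [0.4, 0.62, 0.26, 0.4, 0.54, 0.19, 0.35, 0.4]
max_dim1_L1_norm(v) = 2.53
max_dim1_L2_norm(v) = 1.04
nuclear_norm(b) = 4.16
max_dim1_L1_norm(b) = 2.58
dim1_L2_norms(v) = [1.04, 0.45, 0.66, 0.44, 0.43, 0.8, 0.65, 0.77]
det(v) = 0.00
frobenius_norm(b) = 1.94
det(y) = 0.00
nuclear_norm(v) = 3.74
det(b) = 0.00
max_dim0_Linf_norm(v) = 0.62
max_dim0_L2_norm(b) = 0.88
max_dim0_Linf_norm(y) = 0.2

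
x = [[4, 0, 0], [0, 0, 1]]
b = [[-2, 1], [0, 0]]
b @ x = [[-8, 0, 1], [0, 0, 0]]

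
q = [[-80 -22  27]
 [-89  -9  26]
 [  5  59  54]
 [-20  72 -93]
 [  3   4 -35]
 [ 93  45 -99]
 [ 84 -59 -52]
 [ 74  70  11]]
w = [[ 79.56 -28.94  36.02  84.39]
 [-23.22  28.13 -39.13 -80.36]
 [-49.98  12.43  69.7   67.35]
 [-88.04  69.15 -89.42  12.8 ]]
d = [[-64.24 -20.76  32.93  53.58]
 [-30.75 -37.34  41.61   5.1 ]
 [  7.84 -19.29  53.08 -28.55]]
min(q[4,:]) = -35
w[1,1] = 28.13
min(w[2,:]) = -49.98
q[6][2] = -52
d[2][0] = 7.84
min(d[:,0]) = -64.24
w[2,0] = -49.98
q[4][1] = 4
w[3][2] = -89.42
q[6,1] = -59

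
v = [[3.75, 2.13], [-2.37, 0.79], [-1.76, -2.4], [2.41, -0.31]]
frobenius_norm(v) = 6.29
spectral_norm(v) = 5.73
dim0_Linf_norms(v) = [3.75, 2.4]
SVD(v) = [[-0.75, -0.17], [0.32, -0.64], [0.45, 0.57], [-0.36, 0.48]] @ diag([5.727785171208744, 2.60666012983688]) @ [[-0.92, -0.40], [0.4, -0.92]]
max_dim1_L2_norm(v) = 4.31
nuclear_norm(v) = 8.33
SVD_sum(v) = [[3.93, 1.73],  [-1.69, -0.75],  [-2.36, -1.04],  [1.9, 0.84]] + [[-0.18, 0.40], [-0.68, 1.54], [0.60, -1.36], [0.51, -1.15]]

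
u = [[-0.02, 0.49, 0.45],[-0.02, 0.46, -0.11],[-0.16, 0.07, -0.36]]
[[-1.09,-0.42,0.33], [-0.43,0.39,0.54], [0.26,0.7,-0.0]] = u @ [[0.36, -0.89, 1.54],[-1.19, 0.46, 1.14],[-1.12, -1.47, -0.45]]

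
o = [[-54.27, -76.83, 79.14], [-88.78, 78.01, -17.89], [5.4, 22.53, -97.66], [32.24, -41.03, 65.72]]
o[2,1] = 22.53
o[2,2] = -97.66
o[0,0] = -54.27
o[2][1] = 22.53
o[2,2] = -97.66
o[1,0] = -88.78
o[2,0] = 5.4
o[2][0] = 5.4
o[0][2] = 79.14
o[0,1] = -76.83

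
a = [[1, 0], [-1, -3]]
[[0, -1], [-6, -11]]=a @ [[0, -1], [2, 4]]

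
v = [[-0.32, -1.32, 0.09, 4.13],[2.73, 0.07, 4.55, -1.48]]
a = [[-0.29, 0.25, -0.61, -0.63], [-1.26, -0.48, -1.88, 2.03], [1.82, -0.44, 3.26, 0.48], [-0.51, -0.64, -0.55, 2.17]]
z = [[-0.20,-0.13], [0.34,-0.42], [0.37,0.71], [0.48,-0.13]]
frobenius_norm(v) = 7.02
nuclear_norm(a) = 7.64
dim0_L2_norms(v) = [2.75, 1.32, 4.55, 4.39]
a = z @ v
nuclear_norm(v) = 9.76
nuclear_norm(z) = 1.56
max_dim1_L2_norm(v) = 5.51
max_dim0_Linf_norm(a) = 3.26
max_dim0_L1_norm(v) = 5.61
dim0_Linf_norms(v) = [2.73, 1.32, 4.55, 4.13]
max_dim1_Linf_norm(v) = 4.55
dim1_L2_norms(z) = [0.24, 0.54, 0.8, 0.5]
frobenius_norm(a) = 5.52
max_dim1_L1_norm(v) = 8.83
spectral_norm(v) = 5.78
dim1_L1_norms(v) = [5.86, 8.83]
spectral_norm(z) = 0.86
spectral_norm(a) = 4.62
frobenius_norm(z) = 1.11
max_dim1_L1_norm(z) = 1.08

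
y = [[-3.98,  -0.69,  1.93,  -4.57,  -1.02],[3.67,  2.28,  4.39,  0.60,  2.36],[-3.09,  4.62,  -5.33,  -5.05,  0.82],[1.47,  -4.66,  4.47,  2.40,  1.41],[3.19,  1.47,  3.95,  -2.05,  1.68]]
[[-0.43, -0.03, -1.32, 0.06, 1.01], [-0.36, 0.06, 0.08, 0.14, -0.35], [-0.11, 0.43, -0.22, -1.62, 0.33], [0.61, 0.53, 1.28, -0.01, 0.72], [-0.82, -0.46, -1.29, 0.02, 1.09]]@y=[[8.99,-4.67,10.33,6.69,1.07], [0.5,-0.41,-1.61,2.33,0.18], [1.37,8.07,-3.09,-2.69,-0.78], [-2.16,7.81,-0.52,-10.43,2.87], [9.07,-4.93,7.67,7.80,0.55]]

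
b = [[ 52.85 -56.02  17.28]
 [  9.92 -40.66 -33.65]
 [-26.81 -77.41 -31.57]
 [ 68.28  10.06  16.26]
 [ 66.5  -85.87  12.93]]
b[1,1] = -40.66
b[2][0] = -26.81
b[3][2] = 16.26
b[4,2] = 12.93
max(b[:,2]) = 17.28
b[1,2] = -33.65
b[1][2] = -33.65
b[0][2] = 17.28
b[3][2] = 16.26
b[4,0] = 66.5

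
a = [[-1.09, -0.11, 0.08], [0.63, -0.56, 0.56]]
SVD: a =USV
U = [[-0.76, 0.65],  [0.65, 0.76]]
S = [1.3, 0.73]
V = [[0.95, -0.21, 0.23], [-0.32, -0.68, 0.66]]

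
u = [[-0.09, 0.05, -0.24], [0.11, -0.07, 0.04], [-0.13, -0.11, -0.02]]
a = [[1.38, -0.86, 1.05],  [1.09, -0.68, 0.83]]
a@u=[[-0.36, 0.01, -0.39],[-0.28, 0.01, -0.31]]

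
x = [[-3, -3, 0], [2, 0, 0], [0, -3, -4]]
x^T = [[-3, 2, 0], [-3, 0, -3], [0, 0, -4]]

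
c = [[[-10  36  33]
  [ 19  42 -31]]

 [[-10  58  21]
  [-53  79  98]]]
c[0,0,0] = -10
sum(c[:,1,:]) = 154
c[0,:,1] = [36, 42]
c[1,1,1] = 79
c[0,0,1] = 36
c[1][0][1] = 58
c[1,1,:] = [-53, 79, 98]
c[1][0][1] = 58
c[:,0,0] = [-10, -10]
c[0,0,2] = 33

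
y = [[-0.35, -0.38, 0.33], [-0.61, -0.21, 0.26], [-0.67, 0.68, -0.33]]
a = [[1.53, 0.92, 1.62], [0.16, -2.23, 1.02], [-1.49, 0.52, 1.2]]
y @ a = [[-1.09,0.70,-0.56], [-1.35,0.04,-0.89], [-0.42,-2.3,-0.79]]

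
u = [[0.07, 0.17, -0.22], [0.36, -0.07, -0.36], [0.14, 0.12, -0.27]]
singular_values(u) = [0.63, 0.24, 0.0]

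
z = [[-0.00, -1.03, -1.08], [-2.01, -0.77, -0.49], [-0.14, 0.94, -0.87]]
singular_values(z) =[2.33, 1.3, 1.28]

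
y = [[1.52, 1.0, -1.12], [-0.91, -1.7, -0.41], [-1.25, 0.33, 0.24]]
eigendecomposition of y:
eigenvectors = [[0.82+0.00j,-0.36-0.27j,-0.36+0.27j], [(-0.13+0j),0.71+0.00j,0.71-0.00j], [-0.56+0.00j,-0.34-0.42j,(-0.34+0.42j)]]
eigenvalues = [(2.13+0j), (-1.03+0.59j), (-1.03-0.59j)]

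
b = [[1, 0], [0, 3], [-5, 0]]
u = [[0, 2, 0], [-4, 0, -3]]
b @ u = [[0, 2, 0], [-12, 0, -9], [0, -10, 0]]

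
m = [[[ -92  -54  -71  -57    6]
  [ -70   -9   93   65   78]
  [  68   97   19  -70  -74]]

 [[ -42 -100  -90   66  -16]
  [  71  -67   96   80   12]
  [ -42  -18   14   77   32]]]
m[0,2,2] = 19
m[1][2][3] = 77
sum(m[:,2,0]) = 26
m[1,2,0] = -42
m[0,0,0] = -92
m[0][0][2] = -71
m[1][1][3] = 80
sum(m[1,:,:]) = 73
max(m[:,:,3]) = 80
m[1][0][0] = -42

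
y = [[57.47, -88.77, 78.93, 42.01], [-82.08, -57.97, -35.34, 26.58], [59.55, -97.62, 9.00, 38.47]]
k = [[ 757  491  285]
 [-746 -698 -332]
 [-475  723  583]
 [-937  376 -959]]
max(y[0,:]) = 78.93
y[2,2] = 9.0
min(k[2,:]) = -475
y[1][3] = 26.58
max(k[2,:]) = 723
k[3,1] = 376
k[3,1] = 376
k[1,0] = -746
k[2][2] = 583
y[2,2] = 9.0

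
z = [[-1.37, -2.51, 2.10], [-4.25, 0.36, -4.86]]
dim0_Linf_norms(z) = [4.25, 2.51, 4.86]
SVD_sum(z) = [[0.68, -0.14, 0.89], [-3.89, 0.78, -5.07]] + [[-2.05, -2.37, 1.21], [-0.36, -0.42, 0.21]]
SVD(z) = [[-0.17, 0.98], [0.98, 0.17]] @ diag([6.537491117394133, 3.4146610212424924]) @ [[-0.60, 0.12, -0.79],[-0.61, -0.71, 0.36]]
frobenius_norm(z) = 7.38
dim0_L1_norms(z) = [5.62, 2.87, 6.96]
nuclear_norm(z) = 9.95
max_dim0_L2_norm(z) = 5.29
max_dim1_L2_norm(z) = 6.47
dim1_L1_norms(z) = [5.98, 9.47]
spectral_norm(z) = 6.54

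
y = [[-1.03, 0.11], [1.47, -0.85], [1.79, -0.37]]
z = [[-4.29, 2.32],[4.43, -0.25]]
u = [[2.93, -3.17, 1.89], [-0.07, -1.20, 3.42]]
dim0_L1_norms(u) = [3.0, 4.37, 5.31]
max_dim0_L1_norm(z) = 8.72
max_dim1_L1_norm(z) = 6.61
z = u @ y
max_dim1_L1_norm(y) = 2.32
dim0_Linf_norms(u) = [2.93, 3.17, 3.42]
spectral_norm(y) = 2.66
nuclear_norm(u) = 7.93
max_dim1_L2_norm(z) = 4.88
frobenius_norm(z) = 6.59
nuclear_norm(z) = 7.87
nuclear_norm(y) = 3.12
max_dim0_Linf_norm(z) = 4.43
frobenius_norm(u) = 5.95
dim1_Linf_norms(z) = [4.29, 4.43]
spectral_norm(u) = 5.36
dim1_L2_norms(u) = [4.71, 3.63]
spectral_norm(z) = 6.44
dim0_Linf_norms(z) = [4.43, 2.32]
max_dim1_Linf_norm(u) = 3.42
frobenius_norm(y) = 2.70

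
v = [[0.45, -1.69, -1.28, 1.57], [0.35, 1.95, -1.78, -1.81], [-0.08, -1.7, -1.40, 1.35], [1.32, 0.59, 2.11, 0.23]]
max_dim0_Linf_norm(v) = 2.11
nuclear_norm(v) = 8.93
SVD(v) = [[0.6, 0.12, 0.52, -0.59],[-0.48, 0.72, 0.49, 0.09],[0.59, 0.20, 0.14, 0.77],[-0.24, -0.65, 0.69, 0.23]] @ diag([4.216712880775933, 3.334571423072924, 1.380494650051896, 0.000653224177771058]) @ [[-0.06, -0.74, -0.29, 0.61], [-0.17, 0.14, -0.93, -0.3], [0.94, 0.17, -0.21, 0.2], [0.29, -0.64, 0.08, -0.71]]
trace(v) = 1.23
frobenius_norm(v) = 5.55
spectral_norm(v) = 4.22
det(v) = 0.01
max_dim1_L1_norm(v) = 5.89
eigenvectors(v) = [[0.46, 0.17, 0.29, -0.51], [-0.76, 0.71, -0.64, 0.06], [0.35, -0.15, 0.08, -0.58], [0.3, 0.67, -0.71, 0.63]]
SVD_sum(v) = [[-0.15, -1.87, -0.75, 1.55],[0.12, 1.5, 0.60, -1.24],[-0.15, -1.83, -0.73, 1.51],[0.06, 0.73, 0.29, -0.6]] + [[-0.07, 0.06, -0.38, -0.12], [-0.41, 0.34, -2.23, -0.71], [-0.12, 0.09, -0.63, -0.2], [0.37, -0.3, 2.02, 0.64]] + [[0.67,0.12,-0.15,0.14],[0.64,0.12,-0.14,0.14],[0.19,0.03,-0.04,0.04],[0.89,0.16,-0.2,0.19]] + [[-0.0, 0.0, -0.00, 0.0], [0.00, -0.0, 0.0, -0.0], [0.0, -0.00, 0.00, -0.00], [0.0, -0.0, 0.00, -0.00]]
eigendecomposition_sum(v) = [[0.37, -0.96, 0.76, 1.10], [-0.62, 1.6, -1.26, -1.83], [0.29, -0.74, 0.59, 0.85], [0.24, -0.62, 0.49, 0.72]] + [[0.22, 0.06, -0.17, 0.02], [0.95, 0.26, -0.73, 0.07], [-0.2, -0.06, 0.16, -0.02], [0.90, 0.25, -0.69, 0.07]] + [[-0.00, 0.00, 0.0, 0.0], [0.0, -0.00, -0.0, -0.0], [-0.0, 0.0, 0.0, 0.00], [0.00, -0.00, -0.00, -0.00]] + [[-0.15, -0.79, -1.87, 0.45], [0.02, 0.09, 0.22, -0.05], [-0.17, -0.90, -2.14, 0.51], [0.18, 0.97, 2.31, -0.55]]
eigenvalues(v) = [3.28, 0.71, -0.0, -2.75]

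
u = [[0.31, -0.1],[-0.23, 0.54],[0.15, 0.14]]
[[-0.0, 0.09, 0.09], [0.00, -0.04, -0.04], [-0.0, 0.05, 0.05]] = u @ [[-0.01, 0.30, 0.3],[-0.0, 0.05, 0.05]]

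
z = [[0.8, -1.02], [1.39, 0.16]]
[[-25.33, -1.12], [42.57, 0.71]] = z @ [[25.47, 0.35], [44.81, 1.37]]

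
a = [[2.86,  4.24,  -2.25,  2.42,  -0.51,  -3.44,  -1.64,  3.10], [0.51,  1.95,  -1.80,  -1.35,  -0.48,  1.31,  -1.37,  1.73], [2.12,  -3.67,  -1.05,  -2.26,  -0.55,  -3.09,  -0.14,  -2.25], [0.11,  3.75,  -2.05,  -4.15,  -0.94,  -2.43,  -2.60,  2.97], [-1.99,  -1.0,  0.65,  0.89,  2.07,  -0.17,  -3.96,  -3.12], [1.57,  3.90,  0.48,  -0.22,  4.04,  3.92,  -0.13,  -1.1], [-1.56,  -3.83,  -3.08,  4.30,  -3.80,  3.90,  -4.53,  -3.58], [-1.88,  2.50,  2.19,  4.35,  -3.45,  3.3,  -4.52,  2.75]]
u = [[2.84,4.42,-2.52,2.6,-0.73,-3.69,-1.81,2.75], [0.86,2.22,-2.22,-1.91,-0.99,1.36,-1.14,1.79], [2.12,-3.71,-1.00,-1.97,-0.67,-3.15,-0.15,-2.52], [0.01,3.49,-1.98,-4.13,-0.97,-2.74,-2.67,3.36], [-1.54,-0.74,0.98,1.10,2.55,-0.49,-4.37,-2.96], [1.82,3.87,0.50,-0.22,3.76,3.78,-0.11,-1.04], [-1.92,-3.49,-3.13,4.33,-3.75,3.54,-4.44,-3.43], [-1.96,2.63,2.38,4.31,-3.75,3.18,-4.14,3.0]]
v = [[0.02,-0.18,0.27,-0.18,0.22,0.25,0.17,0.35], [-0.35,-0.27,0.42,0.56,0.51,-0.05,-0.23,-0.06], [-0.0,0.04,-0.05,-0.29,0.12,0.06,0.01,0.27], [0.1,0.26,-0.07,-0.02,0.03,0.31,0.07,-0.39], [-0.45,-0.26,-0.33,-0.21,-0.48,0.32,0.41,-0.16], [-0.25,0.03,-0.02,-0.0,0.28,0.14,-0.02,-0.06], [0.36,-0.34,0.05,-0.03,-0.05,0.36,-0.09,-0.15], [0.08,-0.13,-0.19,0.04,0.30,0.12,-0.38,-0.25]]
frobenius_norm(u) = 21.51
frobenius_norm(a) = 21.30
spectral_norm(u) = 12.33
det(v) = 0.00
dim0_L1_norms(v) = [1.61, 1.51, 1.4, 1.33, 1.99, 1.61, 1.38, 1.69]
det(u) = -192925.83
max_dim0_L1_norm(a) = 24.84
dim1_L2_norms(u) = [8.11, 4.65, 6.32, 7.75, 6.3, 6.94, 10.12, 9.24]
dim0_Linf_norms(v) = [0.45, 0.34, 0.42, 0.56, 0.51, 0.36, 0.41, 0.39]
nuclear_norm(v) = 4.58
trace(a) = 3.82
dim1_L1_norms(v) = [1.64, 2.45, 0.84, 1.25, 2.62, 0.8, 1.43, 1.49]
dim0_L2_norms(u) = [5.15, 9.22, 5.73, 8.36, 7.19, 8.37, 8.23, 7.68]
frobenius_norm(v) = 1.95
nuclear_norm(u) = 52.35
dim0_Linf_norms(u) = [2.84, 4.42, 3.13, 4.33, 3.76, 3.78, 4.44, 3.43]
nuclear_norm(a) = 51.47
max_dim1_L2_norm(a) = 10.4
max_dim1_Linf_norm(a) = 4.53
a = u + v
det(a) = -258980.04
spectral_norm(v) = 1.21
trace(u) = 4.82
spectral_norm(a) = 12.66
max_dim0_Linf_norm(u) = 4.44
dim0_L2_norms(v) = [0.73, 0.61, 0.64, 0.69, 0.85, 0.66, 0.64, 0.68]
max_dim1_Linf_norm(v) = 0.56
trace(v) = -1.00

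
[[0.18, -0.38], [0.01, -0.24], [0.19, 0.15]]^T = [[0.18, 0.01, 0.19], [-0.38, -0.24, 0.15]]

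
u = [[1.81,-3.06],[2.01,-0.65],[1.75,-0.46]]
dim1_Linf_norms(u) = [3.06, 2.01, 1.75]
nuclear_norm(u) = 5.82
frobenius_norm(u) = 4.51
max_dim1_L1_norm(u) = 4.87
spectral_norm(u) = 4.22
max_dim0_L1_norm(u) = 5.57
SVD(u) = [[-0.81, 0.58],  [-0.45, -0.59],  [-0.37, -0.56]] @ diag([4.223821908316915, 1.5923970882986604]) @ [[-0.72, 0.70], [-0.7, -0.72]]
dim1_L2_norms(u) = [3.56, 2.11, 1.81]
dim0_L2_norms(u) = [3.22, 3.16]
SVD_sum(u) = [[2.46, -2.4], [1.35, -1.32], [1.13, -1.1]] + [[-0.65,-0.66], [0.66,0.67], [0.62,0.64]]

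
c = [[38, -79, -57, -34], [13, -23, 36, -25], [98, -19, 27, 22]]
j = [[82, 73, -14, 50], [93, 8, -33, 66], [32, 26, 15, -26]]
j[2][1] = 26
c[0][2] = -57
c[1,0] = 13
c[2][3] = 22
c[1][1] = -23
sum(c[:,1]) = -121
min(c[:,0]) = 13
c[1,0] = 13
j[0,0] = 82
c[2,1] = -19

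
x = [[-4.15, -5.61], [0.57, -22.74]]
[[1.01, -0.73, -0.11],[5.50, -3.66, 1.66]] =x @ [[0.08, -0.04, 0.12], [-0.24, 0.16, -0.07]]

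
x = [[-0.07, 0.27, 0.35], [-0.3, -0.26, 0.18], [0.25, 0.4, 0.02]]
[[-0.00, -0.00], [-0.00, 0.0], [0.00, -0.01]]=x @ [[0.01, -0.02], [-0.0, 0.0], [0.00, -0.01]]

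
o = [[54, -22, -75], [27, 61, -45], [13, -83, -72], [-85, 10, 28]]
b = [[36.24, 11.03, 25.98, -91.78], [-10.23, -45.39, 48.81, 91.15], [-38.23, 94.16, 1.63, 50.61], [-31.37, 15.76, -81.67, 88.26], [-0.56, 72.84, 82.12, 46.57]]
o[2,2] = -72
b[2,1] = 94.16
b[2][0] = -38.23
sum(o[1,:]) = 43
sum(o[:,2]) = -164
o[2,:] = [13, -83, -72]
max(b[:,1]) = 94.16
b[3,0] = -31.37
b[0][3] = -91.78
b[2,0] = -38.23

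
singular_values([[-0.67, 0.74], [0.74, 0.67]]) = [1.0, 1.0]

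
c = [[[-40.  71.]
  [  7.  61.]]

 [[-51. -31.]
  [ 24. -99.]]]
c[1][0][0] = -51.0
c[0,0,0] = -40.0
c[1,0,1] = -31.0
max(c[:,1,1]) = 61.0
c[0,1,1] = 61.0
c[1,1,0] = 24.0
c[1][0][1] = -31.0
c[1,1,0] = 24.0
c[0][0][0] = -40.0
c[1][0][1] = -31.0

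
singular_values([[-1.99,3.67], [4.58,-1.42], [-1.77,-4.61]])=[6.29, 5.03]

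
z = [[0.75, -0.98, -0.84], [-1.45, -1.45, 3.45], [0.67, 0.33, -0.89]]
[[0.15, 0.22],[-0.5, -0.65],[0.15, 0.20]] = z @ [[0.08, 0.09], [0.0, -0.02], [-0.11, -0.16]]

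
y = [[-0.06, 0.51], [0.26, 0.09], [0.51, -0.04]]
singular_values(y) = [0.58, 0.51]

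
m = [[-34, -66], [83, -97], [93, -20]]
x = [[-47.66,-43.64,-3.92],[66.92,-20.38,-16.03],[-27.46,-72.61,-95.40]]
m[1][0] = 83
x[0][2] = -3.92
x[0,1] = -43.64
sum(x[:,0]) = -8.199999999999996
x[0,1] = -43.64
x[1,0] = 66.92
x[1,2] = -16.03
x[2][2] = -95.4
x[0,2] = -3.92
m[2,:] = [93, -20]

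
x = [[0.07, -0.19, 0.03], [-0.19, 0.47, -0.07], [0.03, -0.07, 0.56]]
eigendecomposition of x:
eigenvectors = [[0.93,  0.27,  0.25], [0.37,  -0.69,  -0.62], [-0.00,  -0.67,  0.74]]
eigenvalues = [-0.01, 0.48, 0.63]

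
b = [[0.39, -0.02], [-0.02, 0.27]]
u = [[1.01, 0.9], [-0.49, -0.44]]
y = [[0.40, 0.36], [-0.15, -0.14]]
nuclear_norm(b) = 0.66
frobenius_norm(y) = 0.58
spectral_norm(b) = 0.39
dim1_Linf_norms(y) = [0.4, 0.15]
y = b @ u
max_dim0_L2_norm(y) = 0.43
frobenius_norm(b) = 0.48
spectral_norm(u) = 1.50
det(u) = -0.00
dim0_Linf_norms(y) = [0.4, 0.36]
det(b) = 0.10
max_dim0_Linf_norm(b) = 0.39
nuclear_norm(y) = 0.58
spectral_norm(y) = 0.58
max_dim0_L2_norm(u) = 1.12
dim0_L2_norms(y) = [0.43, 0.39]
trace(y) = 0.26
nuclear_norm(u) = 1.51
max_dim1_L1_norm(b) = 0.41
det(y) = -0.00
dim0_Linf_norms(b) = [0.39, 0.27]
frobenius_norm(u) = 1.50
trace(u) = 0.57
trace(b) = 0.66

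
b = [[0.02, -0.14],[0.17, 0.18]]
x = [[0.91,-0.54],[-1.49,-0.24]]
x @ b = [[-0.07, -0.22],[-0.07, 0.17]]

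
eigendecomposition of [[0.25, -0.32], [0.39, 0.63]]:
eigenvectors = [[(0.36-0.57j), 0.36+0.57j],  [(-0.74+0j), (-0.74-0j)]]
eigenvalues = [(0.44+0.3j), (0.44-0.3j)]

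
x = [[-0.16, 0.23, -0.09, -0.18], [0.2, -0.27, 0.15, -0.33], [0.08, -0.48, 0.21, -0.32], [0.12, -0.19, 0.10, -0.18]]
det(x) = -0.00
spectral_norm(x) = 0.84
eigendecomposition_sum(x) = [[(-0.09+0.03j),(0.07-0.03j),-0.03+0.02j,-0.04-0.02j],[0.10+0.59j,-0.12-0.47j,(0.07+0.23j),(-0.18+0.24j)],[0.06+0.88j,(-0.12-0.69j),0.08+0.34j,-0.29+0.32j],[0.06+0.36j,-0.08-0.28j,0.05+0.14j,(-0.11+0.15j)]] + [[-0.09-0.03j, (0.07+0.03j), (-0.03-0.02j), (-0.04+0.02j)], [0.10-0.59j, -0.12+0.47j, 0.07-0.23j, (-0.18-0.24j)], [(0.06-0.88j), -0.12+0.69j, (0.08-0.34j), (-0.29-0.32j)], [(0.06-0.36j), -0.08+0.28j, (0.05-0.14j), -0.11-0.15j]] + [[(0.02-0j),(0.09+0j),-0.02-0.00j,-0.09-0.00j], [(-0+0j),(-0.02-0j),0j,0.02+0.00j], [-0.05+0.00j,(-0.23-0j),(0.06+0j),(0.23+0j)], [-0.01+0.00j,-0.03-0.00j,(0.01+0j),0.03+0.00j]] + [[(-0-0j), 0.00+0.00j, 0.00-0.00j, -0.00-0.00j], [0j, -0.01-0.00j, -0.00+0.00j, 0.01+0.00j], [0j, -0.02-0.00j, (-0+0j), 0.03+0.00j], [0j, -0.00-0.00j, -0.00+0.00j, 0j]]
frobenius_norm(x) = 0.92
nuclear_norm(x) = 1.32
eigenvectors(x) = [[0.02+0.08j, 0.02-0.08j, -0.36+0.00j, 0.11+0.00j],[0.53-0.05j, 0.53+0.05j, (0.06+0j), (-0.35+0j)],[0.78+0.00j, 0.78-0.00j, 0.92+0.00j, -0.93+0.00j],[(0.32-0.03j), 0.32+0.03j, (0.13+0j), -0.08+0.00j]]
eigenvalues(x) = [(-0.25+0.05j), (-0.25-0.05j), (0.1+0j), (-0.01+0j)]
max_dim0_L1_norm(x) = 1.17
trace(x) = -0.40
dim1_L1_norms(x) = [0.66, 0.95, 1.09, 0.59]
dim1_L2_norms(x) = [0.34, 0.49, 0.62, 0.3]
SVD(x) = [[-0.17,-0.97,-0.16,0.06],[0.57,-0.24,0.64,-0.46],[0.72,-0.02,-0.69,-0.06],[0.36,-0.05,0.29,0.89]] @ diag([0.8447681478204445, 0.3215500949161333, 0.14990413942721023, 0.0010304707802070072]) @ [[0.29, -0.72, 0.34, -0.53], [0.31, -0.43, 0.13, 0.84], [0.9, 0.42, -0.03, -0.11], [-0.12, 0.34, 0.93, 0.07]]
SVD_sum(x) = [[-0.04, 0.1, -0.05, 0.08], [0.14, -0.34, 0.16, -0.26], [0.17, -0.44, 0.21, -0.33], [0.09, -0.22, 0.10, -0.16]] + [[-0.1, 0.14, -0.04, -0.26], [-0.02, 0.03, -0.01, -0.06], [-0.00, 0.0, -0.00, -0.0], [-0.01, 0.01, -0.0, -0.01]] + [[-0.02, -0.01, 0.00, 0.0], [0.09, 0.04, -0.00, -0.01], [-0.09, -0.04, 0.0, 0.01], [0.04, 0.02, -0.0, -0.0]] + [[-0.0, 0.0, 0.0, 0.00], [0.0, -0.0, -0.0, -0.00], [0.0, -0.00, -0.00, -0.0], [-0.0, 0.00, 0.0, 0.00]]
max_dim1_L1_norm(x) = 1.09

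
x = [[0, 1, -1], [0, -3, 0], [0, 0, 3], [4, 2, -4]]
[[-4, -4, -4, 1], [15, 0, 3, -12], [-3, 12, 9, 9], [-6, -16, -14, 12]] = x @ [[0, 0, 0, 4], [-5, 0, -1, 4], [-1, 4, 3, 3]]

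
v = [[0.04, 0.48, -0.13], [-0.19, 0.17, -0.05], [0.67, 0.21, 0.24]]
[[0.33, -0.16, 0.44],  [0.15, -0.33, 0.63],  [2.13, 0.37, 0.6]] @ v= [[0.34, 0.22, 0.07], [0.49, 0.15, 0.15], [0.42, 1.21, -0.15]]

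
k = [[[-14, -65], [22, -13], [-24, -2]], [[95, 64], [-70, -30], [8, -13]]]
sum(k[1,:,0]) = 33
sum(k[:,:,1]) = -59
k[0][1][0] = 22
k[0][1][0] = 22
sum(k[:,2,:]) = -31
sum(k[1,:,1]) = 21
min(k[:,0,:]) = -65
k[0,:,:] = [[-14, -65], [22, -13], [-24, -2]]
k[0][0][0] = -14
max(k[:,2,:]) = 8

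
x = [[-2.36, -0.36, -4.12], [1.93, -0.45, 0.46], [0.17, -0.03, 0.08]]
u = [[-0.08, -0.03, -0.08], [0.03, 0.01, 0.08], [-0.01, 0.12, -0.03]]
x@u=[[0.22, -0.43, 0.28], [-0.17, -0.01, -0.20], [-0.02, 0.0, -0.02]]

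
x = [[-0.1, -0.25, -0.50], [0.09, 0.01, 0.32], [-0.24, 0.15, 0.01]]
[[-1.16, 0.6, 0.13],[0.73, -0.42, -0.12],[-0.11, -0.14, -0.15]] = x@[[0.7, 0.75, 0.83], [0.24, 0.36, 0.37], [2.07, -1.54, -0.62]]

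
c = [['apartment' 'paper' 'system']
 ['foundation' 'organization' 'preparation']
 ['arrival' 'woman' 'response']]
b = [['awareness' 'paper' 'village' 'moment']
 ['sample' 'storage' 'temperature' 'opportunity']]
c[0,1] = 'paper'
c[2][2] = 'response'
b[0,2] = 'village'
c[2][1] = 'woman'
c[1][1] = 'organization'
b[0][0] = 'awareness'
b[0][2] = 'village'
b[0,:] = ['awareness', 'paper', 'village', 'moment']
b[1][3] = 'opportunity'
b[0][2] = 'village'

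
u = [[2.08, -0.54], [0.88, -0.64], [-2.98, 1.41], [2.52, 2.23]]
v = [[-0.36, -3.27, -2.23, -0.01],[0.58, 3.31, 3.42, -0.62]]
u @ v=[[-1.06, -8.59, -6.49, 0.31], [-0.69, -5.00, -4.15, 0.39], [1.89, 14.41, 11.47, -0.84], [0.39, -0.86, 2.01, -1.41]]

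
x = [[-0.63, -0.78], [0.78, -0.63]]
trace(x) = -1.26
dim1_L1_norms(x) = [1.41, 1.41]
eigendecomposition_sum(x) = [[(-0.32+0.39j),(-0.39-0.32j)],[(0.39+0.32j),(-0.32+0.39j)]] + [[(-0.32-0.39j),  -0.39+0.32j], [0.39-0.32j,  -0.32-0.39j]]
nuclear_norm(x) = 2.01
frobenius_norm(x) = 1.42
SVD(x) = [[0.78, -0.63], [0.63, 0.78]] @ diag([1.0026464980241043, 1.002646498024104]) @ [[-0.00, -1.00], [1.0, 0.0]]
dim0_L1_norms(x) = [1.41, 1.41]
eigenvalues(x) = [(-0.63+0.78j), (-0.63-0.78j)]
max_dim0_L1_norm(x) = 1.41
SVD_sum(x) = [[0.00, -0.78], [0.0, -0.63]] + [[-0.63, 0.00],[0.78, 0.0]]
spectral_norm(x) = 1.00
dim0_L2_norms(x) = [1.0, 1.0]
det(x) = 1.01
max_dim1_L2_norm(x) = 1.0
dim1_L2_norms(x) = [1.0, 1.0]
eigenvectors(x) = [[(0.71+0j), (0.71-0j)], [0.00-0.71j, 0.00+0.71j]]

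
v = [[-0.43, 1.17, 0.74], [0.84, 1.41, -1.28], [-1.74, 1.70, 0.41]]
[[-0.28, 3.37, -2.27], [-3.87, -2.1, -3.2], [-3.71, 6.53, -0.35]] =v @ [[1.45, -2.3, -2.02], [-1.31, 1.15, -2.02], [2.53, 1.4, -1.05]]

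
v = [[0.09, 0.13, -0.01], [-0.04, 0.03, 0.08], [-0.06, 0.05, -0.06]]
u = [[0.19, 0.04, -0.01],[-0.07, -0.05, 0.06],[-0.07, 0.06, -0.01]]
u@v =[[0.02, 0.03, 0.0], [-0.01, -0.01, -0.01], [-0.01, -0.01, 0.01]]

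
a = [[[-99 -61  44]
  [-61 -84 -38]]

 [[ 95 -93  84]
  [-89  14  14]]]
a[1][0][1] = -93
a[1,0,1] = -93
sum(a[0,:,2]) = 6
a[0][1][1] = -84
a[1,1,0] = -89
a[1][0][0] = 95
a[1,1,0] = -89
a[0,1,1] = -84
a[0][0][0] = -99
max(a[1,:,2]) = 84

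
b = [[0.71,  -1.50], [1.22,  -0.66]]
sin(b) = [[0.90,  -1.86], [1.52,  -0.81]]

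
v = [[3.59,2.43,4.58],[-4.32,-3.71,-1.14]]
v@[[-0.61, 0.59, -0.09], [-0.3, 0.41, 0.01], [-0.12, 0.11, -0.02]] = [[-3.47, 3.62, -0.39],[3.88, -4.2, 0.37]]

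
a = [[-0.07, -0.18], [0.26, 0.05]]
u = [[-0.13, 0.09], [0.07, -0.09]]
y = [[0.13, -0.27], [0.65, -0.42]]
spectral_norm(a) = 0.29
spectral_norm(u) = 0.19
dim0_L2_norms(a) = [0.27, 0.19]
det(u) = 0.01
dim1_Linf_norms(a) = [0.18, 0.26]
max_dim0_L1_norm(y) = 0.78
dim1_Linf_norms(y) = [0.27, 0.65]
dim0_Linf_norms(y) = [0.65, 0.42]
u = a @ y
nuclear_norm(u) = 0.22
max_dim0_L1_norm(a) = 0.33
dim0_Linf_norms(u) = [0.13, 0.09]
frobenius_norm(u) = 0.19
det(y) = 0.12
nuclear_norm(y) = 0.96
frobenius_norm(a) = 0.33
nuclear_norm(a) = 0.44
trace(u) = -0.22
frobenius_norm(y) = 0.83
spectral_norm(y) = 0.82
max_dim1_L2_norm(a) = 0.26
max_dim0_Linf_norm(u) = 0.13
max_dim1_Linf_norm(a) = 0.26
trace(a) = -0.02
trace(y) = -0.29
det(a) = 0.04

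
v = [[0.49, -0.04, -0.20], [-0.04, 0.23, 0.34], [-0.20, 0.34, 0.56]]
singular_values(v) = [0.87, 0.4, 0.01]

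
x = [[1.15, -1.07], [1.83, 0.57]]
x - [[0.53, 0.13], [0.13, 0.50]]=[[0.62, -1.2], [1.7, 0.07]]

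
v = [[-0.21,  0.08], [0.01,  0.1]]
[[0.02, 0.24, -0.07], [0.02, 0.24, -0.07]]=v @ [[-0.01, -0.19, 0.05], [0.19, 2.45, -0.71]]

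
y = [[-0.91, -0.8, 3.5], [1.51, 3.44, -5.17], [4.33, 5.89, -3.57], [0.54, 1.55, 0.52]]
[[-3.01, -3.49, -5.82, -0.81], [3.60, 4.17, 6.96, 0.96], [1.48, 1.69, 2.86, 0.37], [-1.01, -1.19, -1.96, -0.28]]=y@[[0.10,0.12,0.20,0.03], [-0.38,-0.45,-0.74,-0.11], [-0.92,-1.07,-1.78,-0.25]]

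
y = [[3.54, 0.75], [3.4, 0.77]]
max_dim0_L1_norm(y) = 6.94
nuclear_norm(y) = 5.06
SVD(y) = [[-0.72, -0.69], [-0.69, 0.72]] @ diag([5.024517470310642, 0.03498843441958034]) @ [[-0.98,-0.21],[-0.21,0.98]]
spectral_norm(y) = 5.02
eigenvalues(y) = [4.27, 0.04]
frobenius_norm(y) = 5.02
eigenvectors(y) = [[0.72,-0.21],[0.7,0.98]]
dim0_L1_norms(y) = [6.94, 1.52]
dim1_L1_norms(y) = [4.29, 4.17]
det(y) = 0.18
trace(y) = 4.31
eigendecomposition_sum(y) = [[3.53, 0.76], [3.43, 0.74]] + [[0.01,-0.01],[-0.03,0.03]]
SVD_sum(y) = [[3.53, 0.77], [3.41, 0.75]] + [[0.01, -0.02], [-0.01, 0.02]]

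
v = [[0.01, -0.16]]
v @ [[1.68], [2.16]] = [[-0.33]]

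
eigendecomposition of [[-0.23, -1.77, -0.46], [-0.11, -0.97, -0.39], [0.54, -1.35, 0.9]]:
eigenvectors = [[-0.1, -0.92, 0.88],[-0.18, -0.06, 0.48],[0.98, 0.39, 0.08]]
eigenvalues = [1.09, -0.16, -1.24]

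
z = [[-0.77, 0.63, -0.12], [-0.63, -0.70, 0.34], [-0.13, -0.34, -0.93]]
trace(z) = -2.40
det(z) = -1.00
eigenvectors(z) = [[-0.00+0.62j,-0.00-0.62j,0.47+0.00j], [(-0.71+0j),(-0.71-0j),-0.00+0.00j], [(-0-0.34j),-0.00+0.34j,(0.88+0j)]]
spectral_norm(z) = 1.00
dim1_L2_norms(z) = [1.0, 1.0, 1.0]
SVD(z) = [[-0.77, -0.53, -0.35], [-0.63, 0.6, 0.49], [-0.04, 0.60, -0.8]] @ diag([1.0033796805073891, 1.0016466544046227, 0.9970121345625212]) @ [[1.0,  -0.03,  -0.08],[-0.05,  -0.96,  -0.29],[0.07,  -0.29,  0.95]]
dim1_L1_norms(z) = [1.52, 1.67, 1.4]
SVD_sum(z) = [[-0.77, 0.02, 0.06], [-0.63, 0.02, 0.05], [-0.04, 0.00, 0.00]] + [[0.03, 0.51, 0.15],  [-0.03, -0.57, -0.17],  [-0.03, -0.57, -0.17]] + [[-0.02, 0.1, -0.34],[0.03, -0.14, 0.46],[-0.06, 0.23, -0.76]]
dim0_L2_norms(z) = [1.0, 1.0, 1.0]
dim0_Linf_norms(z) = [0.77, 0.7, 0.93]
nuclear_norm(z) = 3.00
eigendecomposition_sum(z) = [[(-0.27+0.28j), 0.31+0.31j, (0.15-0.15j)], [-0.32-0.31j, (-0.35+0.36j), 0.17+0.17j], [(0.15-0.15j), (-0.17-0.16j), (-0.08+0.08j)]] + [[-0.27-0.28j, (0.31-0.31j), (0.15+0.15j)], [-0.32+0.31j, -0.35-0.36j, 0.17-0.17j], [(0.15+0.15j), (-0.17+0.16j), -0.08-0.08j]] + [[-0.23-0.00j, -0j, (-0.42+0j)], [0j, (-0+0j), 0.00-0.00j], [-0.42-0.00j, (0.01-0j), (-0.77+0j)]]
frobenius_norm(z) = 1.73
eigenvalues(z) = [(-0.7+0.72j), (-0.7-0.72j), (-1+0j)]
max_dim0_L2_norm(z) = 1.0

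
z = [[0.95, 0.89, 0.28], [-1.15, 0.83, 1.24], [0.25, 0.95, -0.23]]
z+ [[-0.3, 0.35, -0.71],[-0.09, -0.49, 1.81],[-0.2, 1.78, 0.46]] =[[0.65, 1.24, -0.43], [-1.24, 0.34, 3.05], [0.05, 2.73, 0.23]]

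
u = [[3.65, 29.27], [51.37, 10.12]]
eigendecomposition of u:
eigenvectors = [[-0.63, -0.57], [0.77, -0.82]]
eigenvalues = [-32.03, 45.8]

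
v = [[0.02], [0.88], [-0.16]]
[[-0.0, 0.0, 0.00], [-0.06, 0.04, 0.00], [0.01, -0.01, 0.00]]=v @ [[-0.07,  0.04,  -0.00]]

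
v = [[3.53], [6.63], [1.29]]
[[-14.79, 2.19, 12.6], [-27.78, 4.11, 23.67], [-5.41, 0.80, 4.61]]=v @ [[-4.19, 0.62, 3.57]]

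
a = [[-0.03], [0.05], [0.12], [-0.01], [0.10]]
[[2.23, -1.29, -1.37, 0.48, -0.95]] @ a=[[-0.4]]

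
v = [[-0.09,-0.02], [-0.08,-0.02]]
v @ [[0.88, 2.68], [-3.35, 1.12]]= [[-0.01,-0.26], [-0.00,-0.24]]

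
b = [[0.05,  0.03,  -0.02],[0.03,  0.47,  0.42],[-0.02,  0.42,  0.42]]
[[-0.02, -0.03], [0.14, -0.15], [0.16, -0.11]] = b @ [[0.63,-1.30], [-0.89,0.50], [1.29,-0.83]]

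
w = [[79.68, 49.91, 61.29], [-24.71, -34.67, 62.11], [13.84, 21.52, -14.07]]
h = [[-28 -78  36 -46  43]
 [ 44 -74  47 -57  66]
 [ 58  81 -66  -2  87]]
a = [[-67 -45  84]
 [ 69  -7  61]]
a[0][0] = -67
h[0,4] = 43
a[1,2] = 61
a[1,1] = -7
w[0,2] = 61.29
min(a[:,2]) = 61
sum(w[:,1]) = 36.75999999999999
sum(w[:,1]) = 36.75999999999999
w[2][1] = 21.52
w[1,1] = -34.67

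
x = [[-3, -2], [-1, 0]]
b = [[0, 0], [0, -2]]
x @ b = [[0, 4], [0, 0]]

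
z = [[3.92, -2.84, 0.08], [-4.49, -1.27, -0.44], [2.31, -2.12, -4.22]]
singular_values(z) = [6.92, 4.35, 2.49]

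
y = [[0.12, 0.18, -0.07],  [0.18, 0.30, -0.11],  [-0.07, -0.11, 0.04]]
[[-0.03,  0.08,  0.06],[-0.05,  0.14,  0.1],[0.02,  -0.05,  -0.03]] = y @ [[-0.01, -0.1, -0.15], [-0.26, 0.51, 0.33], [-0.23, -0.03, -0.22]]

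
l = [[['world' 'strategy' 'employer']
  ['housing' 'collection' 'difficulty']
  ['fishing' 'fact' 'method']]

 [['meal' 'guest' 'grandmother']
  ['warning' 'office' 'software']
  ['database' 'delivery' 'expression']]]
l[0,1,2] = 'difficulty'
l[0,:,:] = [['world', 'strategy', 'employer'], ['housing', 'collection', 'difficulty'], ['fishing', 'fact', 'method']]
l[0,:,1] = ['strategy', 'collection', 'fact']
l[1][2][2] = 'expression'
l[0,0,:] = ['world', 'strategy', 'employer']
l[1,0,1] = 'guest'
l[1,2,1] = 'delivery'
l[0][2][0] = 'fishing'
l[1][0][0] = 'meal'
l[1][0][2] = 'grandmother'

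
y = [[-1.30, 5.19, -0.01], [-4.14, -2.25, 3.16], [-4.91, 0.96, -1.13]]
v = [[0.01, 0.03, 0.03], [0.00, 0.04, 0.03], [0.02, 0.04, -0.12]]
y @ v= [[-0.01, 0.17, 0.12], [0.02, -0.09, -0.57], [-0.07, -0.15, 0.02]]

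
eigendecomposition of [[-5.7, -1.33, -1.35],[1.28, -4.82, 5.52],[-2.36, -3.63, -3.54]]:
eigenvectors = [[0.79+0.00j, 0.22-0.22j, (0.22+0.22j)], [(-0.57+0j), -0.78+0.00j, -0.78-0.00j], [(-0.23+0j), -0.05-0.54j, (-0.05+0.54j)]]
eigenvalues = [(-4.35+0j), (-4.85+4.18j), (-4.85-4.18j)]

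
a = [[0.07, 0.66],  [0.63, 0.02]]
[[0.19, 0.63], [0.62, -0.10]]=a @ [[0.98,-0.19],[0.19,0.98]]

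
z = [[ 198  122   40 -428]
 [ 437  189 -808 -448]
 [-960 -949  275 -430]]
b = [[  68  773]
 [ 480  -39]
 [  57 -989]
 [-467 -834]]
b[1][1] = -39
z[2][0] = -960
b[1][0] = 480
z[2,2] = 275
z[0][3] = -428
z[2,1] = -949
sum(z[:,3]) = -1306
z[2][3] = -430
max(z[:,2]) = 275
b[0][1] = 773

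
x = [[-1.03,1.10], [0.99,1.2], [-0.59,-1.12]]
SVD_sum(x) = [[0.24, 0.6], [0.55, 1.38], [-0.47, -1.17]] + [[-1.27, 0.50], [0.44, -0.18], [-0.12, 0.05]]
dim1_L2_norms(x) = [1.51, 1.56, 1.27]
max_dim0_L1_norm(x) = 3.42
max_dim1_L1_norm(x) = 2.19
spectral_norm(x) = 2.05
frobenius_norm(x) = 2.51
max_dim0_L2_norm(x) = 1.98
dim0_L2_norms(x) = [1.55, 1.98]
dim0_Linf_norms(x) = [1.03, 1.2]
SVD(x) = [[-0.31, 0.94], [-0.72, -0.33], [0.62, 0.09]] @ diag([2.0467185089143713, 1.4506699642811023]) @ [[-0.37,  -0.93], [-0.93,  0.37]]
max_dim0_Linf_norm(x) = 1.2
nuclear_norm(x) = 3.50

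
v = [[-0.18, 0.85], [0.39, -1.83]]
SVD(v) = [[-0.42, 0.91], [0.91, 0.42]] @ diag([2.0629830255703, 0.0010179434217203482]) @ [[0.21, -0.98], [0.98, 0.21]]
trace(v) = -2.01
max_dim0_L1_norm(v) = 2.68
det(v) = -0.00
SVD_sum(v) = [[-0.18, 0.85],[0.39, -1.83]] + [[0.00,0.0], [0.00,0.00]]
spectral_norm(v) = 2.06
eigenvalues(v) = [0.0, -2.01]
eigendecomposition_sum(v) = [[0.0, 0.0],[0.0, 0.00]] + [[-0.18, 0.85], [0.39, -1.83]]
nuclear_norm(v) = 2.06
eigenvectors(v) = [[0.98, -0.42], [0.21, 0.91]]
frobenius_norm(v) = 2.06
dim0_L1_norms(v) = [0.57, 2.68]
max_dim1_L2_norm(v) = 1.87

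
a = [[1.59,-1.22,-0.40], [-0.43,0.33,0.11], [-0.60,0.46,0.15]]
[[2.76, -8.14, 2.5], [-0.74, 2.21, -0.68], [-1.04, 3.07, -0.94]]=a@ [[1.38, 0.51, -2.32], [-0.87, 6.20, -4.23], [1.24, 3.46, -2.57]]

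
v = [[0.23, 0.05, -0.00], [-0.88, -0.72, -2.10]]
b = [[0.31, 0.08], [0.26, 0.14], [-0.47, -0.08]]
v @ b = [[0.08, 0.03], [0.53, -0.00]]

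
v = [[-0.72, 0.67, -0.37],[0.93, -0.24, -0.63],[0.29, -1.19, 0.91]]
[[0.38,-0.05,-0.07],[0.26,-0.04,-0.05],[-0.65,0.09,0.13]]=v @ [[-0.21, 0.03, 0.04], [-0.04, 0.01, 0.01], [-0.70, 0.1, 0.14]]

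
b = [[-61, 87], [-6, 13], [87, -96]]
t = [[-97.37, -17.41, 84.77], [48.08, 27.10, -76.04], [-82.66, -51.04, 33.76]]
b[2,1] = -96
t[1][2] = -76.04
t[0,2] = 84.77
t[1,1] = 27.1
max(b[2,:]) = 87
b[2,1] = -96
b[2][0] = 87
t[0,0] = -97.37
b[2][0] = 87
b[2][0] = 87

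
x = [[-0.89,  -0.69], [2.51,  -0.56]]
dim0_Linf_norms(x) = [2.51, 0.69]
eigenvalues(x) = [(-0.73+1.31j), (-0.73-1.31j)]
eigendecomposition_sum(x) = [[(-0.45+0.61j), -0.35-0.19j],[1.26+0.70j, -0.28+0.70j]] + [[-0.45-0.61j,(-0.35+0.19j)], [1.25-0.70j,-0.28-0.70j]]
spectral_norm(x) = 2.68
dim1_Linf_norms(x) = [0.89, 2.51]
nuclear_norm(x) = 3.51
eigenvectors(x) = [[(0.06-0.46j), 0.06+0.46j], [-0.89+0.00j, (-0.89-0j)]]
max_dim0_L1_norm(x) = 3.4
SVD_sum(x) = [[-0.79, 0.10], [2.54, -0.31]] + [[-0.10, -0.79], [-0.03, -0.25]]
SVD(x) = [[-0.30, 0.95], [0.95, 0.30]] @ diag([2.681432540680102, 0.8317568934381322]) @ [[0.99, -0.12],  [-0.12, -0.99]]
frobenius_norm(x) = 2.81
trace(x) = -1.45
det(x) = 2.23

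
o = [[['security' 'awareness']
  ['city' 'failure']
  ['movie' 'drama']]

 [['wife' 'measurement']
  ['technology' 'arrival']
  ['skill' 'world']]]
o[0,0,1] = 'awareness'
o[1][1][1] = 'arrival'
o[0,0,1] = 'awareness'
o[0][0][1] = 'awareness'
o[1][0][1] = 'measurement'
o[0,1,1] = 'failure'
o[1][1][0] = 'technology'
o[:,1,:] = [['city', 'failure'], ['technology', 'arrival']]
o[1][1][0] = 'technology'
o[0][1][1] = 'failure'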